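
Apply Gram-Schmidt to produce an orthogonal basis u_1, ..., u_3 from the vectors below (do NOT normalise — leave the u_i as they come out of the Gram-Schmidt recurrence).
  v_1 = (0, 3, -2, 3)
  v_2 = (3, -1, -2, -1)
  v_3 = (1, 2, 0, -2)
Orthogonal basis:
  u_1 = (0, 3, -2, 3)
  u_2 = (3, -8/11, -24/11, -8/11)
  u_3 = (64/163, 350/163, 72/163, -302/163)

Apply the Gram-Schmidt recurrence
  u_1 = v_1
  u_i = v_i − Σ_{j<i} ((v_i · u_j) / (u_j · u_j)) · u_j.

Step by step this gives:
  u_1 = (0, 3, -2, 3)
  u_2 = (3, -8/11, -24/11, -8/11)
  u_3 = (64/163, 350/163, 72/163, -302/163)

Orthogonality check:
  u_2 · u_1 = 0 (should be 0)
  u_3 · u_1 = 0 (should be 0)
  u_3 · u_2 = 0 (should be 0)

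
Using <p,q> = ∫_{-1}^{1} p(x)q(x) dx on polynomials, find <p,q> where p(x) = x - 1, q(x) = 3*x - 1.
<p,q> = 4

Expand the product: p(x)·q(x) = 3*x^2 - 4*x + 1.
∫_{-1}^{1} of each monomial x^k gives [2/(k+1) if k even, 0 if k odd]. Integrating term-by-term (or equivalently evaluating the antiderivative F(x) = x^3 - 2*x^2 + x at the endpoints):
  F(1) − F(−1) = 0 − (-4) = 4.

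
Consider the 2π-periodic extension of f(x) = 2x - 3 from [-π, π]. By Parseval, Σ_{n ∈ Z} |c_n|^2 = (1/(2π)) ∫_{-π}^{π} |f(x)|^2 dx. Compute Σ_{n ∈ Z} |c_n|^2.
Σ |c_n|^2 = 4π^2/3 + 9

Expand and integrate term by term over [-π, π]:
  ∫ (2x)^2 dx = 4·(2π^3/3); ∫ 2·2·(-3)·x dx = 0 (odd integrand); ∫ (-3)^2 dx = 9·2π.
So (1/(2π)) ∫_{-π}^{π} (2x - 3)^2 dx = 4π^2/3 + 9 = 4π^2/3 + 9.
Parseval ⇒ Σ |c_n|^2 = 4π^2/3 + 9.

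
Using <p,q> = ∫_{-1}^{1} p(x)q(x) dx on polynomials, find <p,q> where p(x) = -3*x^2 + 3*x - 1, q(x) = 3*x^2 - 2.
<p,q> = 12/5

Expand the product: p(x)·q(x) = -9*x^4 + 9*x^3 + 3*x^2 - 6*x + 2.
∫_{-1}^{1} of each monomial x^k gives [2/(k+1) if k even, 0 if k odd]. Integrating term-by-term (or equivalently evaluating the antiderivative F(x) = -9*x^5/5 + 9*x^4/4 + x^3 - 3*x^2 + 2*x at the endpoints):
  F(1) − F(−1) = 9/20 − (-39/20) = 12/5.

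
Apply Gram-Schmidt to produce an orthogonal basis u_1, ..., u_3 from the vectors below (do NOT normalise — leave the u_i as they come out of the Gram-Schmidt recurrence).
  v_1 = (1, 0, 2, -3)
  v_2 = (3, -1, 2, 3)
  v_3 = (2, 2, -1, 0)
Orthogonal basis:
  u_1 = (1, 0, 2, -3)
  u_2 = (22/7, -1, 16/7, 18/7)
  u_3 = (274/159, 332/159, -191/159, -12/53)

Apply the Gram-Schmidt recurrence
  u_1 = v_1
  u_i = v_i − Σ_{j<i} ((v_i · u_j) / (u_j · u_j)) · u_j.

Step by step this gives:
  u_1 = (1, 0, 2, -3)
  u_2 = (22/7, -1, 16/7, 18/7)
  u_3 = (274/159, 332/159, -191/159, -12/53)

Orthogonality check:
  u_2 · u_1 = 0 (should be 0)
  u_3 · u_1 = 0 (should be 0)
  u_3 · u_2 = 0 (should be 0)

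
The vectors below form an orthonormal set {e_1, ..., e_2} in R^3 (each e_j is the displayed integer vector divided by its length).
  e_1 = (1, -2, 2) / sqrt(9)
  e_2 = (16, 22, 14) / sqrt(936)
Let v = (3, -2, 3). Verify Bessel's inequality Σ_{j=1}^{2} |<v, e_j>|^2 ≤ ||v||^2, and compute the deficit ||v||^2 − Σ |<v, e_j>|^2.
Σ |<v, e_j>|^2 = 547/26; ||v||^2 = 22; deficit = 25/26

Write each e_j = u_j / sqrt(<u_j, u_j>) where u_j is the displayed integer vector. Then <v, e_j> = <v, u_j> / sqrt(<u_j, u_j>), so |<v, e_j>|^2 = <v, u_j>^2 / <u_j, u_j>.
Coefficients: <v, e_1> = 13/sqrt(9), <v, e_2> = 46/sqrt(936).
Square and sum: Σ |<v, e_j>|^2 = 547/26.
Compute ||v||^2 = v·v = 22.
Deficit = 22 − 547/26 = 25/26 ≥ 0, confirming Bessel's inequality. (The deficit equals ||v − Σ <v,e_j> e_j||^2, the squared distance from v to span{e_j}.)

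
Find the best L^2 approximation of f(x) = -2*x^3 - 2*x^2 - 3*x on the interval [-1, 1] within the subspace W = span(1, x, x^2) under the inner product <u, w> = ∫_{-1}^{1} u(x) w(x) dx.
g(x) = -2*x^2 - 21*x/5

The best approximation g ∈ W is the orthogonal projection of f onto W. Writing g = a_0 + a_1 x + a_2 x^2, the coefficients solve the normal equations G · a = b where
  G_{ij} = <φ_i, φ_j> and b_i = <f, φ_i>, with φ_0 = 1, φ_1 = x, φ_2 = x^2.
G =
  [2, 0, 2/3]
  [0, 2/3, 0]
  [2/3, 0, 2/5],
b = (-4/3, -14/5, -4/5).
Solving gives a_0 = 0, a_1 = -21/5, a_2 = -2, so
  g(x) = -2*x^2 - 21*x/5.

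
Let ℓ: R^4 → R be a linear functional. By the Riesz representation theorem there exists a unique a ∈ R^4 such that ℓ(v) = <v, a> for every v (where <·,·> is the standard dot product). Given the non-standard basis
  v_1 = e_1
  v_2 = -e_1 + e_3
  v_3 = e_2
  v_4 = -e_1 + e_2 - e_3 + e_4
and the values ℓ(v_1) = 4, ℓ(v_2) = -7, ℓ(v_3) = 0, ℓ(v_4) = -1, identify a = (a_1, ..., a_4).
a = (4, 0, -3, 0)

Write a = (a_1, ..., a_4) in the standard basis. For each basis vector v_i, ℓ(v_i) = <v_i, a> is a linear equation in the a_j's. Collect the n equations into a matrix system V a = ℓ, where row i of V is v_i (expressed in the standard basis). Since V is invertible (lower-triangular with 1s on the diagonal, up to permutation), solve by back-substitution:
  V =
[[1, 0, 0, 0],
 [-1, 0, 1, 0],
 [0, 1, 0, 0],
 [-1, 1, -1, 1]]
  V a = (4, -7, 0, -1)
Solving gives a = (4, 0, -3, 0).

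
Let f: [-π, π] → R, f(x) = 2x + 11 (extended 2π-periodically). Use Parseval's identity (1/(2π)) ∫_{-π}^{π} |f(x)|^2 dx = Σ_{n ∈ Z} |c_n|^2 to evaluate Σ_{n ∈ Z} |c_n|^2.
Σ |c_n|^2 = 4π^2/3 + 121

Expand and integrate term by term over [-π, π]:
  ∫ (2x)^2 dx = 4·(2π^3/3); ∫ 2·2·(11)·x dx = 0 (odd integrand); ∫ 11^2 dx = 121·2π.
So (1/(2π)) ∫_{-π}^{π} (2x + 11)^2 dx = 4π^2/3 + 121 = 4π^2/3 + 121.
Parseval ⇒ Σ |c_n|^2 = 4π^2/3 + 121.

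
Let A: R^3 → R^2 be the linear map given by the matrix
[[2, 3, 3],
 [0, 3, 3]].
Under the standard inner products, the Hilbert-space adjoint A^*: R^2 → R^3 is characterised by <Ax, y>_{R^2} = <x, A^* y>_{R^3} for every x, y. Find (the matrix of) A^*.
A^* = A^T =
[[2, 0],
 [3, 3],
 [3, 3]]

For real matrices with standard dot products, the defining identity <Ax, y> = <x, A^* y> gives (Ax)^T y = x^T (A^*) y, i.e. x^T A^T y = x^T (A^*) y. Since this holds for all x, y, we must have A^* = A^T. Therefore
A^* =
[[2, 0],
 [3, 3],
 [3, 3]].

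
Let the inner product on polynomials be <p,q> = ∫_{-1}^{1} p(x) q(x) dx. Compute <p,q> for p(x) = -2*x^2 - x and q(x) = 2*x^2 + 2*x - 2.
<p,q> = -4/15

Expand the product: p(x)·q(x) = -4*x^4 - 6*x^3 + 2*x^2 + 2*x.
∫_{-1}^{1} of each monomial x^k gives [2/(k+1) if k even, 0 if k odd]. Integrating term-by-term (or equivalently evaluating the antiderivative F(x) = -4*x^5/5 - 3*x^4/2 + 2*x^3/3 + x^2 at the endpoints):
  F(1) − F(−1) = -19/30 − (-11/30) = -4/15.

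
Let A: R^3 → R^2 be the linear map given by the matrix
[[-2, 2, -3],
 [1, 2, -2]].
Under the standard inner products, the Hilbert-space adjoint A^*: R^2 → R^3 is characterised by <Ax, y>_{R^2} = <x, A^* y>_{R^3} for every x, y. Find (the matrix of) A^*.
A^* = A^T =
[[-2, 1],
 [2, 2],
 [-3, -2]]

For real matrices with standard dot products, the defining identity <Ax, y> = <x, A^* y> gives (Ax)^T y = x^T (A^*) y, i.e. x^T A^T y = x^T (A^*) y. Since this holds for all x, y, we must have A^* = A^T. Therefore
A^* =
[[-2, 1],
 [2, 2],
 [-3, -2]].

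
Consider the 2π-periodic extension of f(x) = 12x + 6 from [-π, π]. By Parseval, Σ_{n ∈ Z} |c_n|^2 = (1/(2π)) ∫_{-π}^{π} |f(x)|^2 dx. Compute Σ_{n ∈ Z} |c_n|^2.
Σ |c_n|^2 = 48π^2 + 36

Expand and integrate term by term over [-π, π]:
  ∫ (12x)^2 dx = 144·(2π^3/3); ∫ 2·12·(6)·x dx = 0 (odd integrand); ∫ 6^2 dx = 36·2π.
So (1/(2π)) ∫_{-π}^{π} (12x + 6)^2 dx = 144π^2/3 + 36 = 48π^2 + 36.
Parseval ⇒ Σ |c_n|^2 = 48π^2 + 36.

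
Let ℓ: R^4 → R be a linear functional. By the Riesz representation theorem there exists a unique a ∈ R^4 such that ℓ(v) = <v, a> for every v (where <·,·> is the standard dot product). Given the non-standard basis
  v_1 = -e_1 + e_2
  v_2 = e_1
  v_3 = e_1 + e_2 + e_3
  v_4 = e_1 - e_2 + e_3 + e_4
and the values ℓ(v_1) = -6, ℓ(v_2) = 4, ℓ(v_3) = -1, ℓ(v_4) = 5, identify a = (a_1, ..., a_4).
a = (4, -2, -3, 2)

Write a = (a_1, ..., a_4) in the standard basis. For each basis vector v_i, ℓ(v_i) = <v_i, a> is a linear equation in the a_j's. Collect the n equations into a matrix system V a = ℓ, where row i of V is v_i (expressed in the standard basis). Since V is invertible (lower-triangular with 1s on the diagonal, up to permutation), solve by back-substitution:
  V =
[[-1, 1, 0, 0],
 [1, 0, 0, 0],
 [1, 1, 1, 0],
 [1, -1, 1, 1]]
  V a = (-6, 4, -1, 5)
Solving gives a = (4, -2, -3, 2).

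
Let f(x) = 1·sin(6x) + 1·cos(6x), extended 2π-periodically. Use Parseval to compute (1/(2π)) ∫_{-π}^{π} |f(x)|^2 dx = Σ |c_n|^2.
Σ |c_n|^2 = 1

Expand |f|^2 and use orthogonality of {sin(nx), cos(mx)} on [-π, π]:
  ∫_{-π}^{π} sin(nx)^2 dx = π, ∫ cos(mx)^2 dx = π, and cross terms integrate to 0.
So ∫_{-π}^{π} f(x)^2 dx = 1^2 · π + 1^2 · π = (1 + 1)π.
Divide by 2π: (1 + 1)/2 = 1.
By Parseval, this equals Σ |c_n|^2.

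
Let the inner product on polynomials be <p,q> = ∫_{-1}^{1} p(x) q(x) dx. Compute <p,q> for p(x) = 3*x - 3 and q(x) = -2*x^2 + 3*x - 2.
<p,q> = 22

Expand the product: p(x)·q(x) = -6*x^3 + 15*x^2 - 15*x + 6.
∫_{-1}^{1} of each monomial x^k gives [2/(k+1) if k even, 0 if k odd]. Integrating term-by-term (or equivalently evaluating the antiderivative F(x) = -3*x^4/2 + 5*x^3 - 15*x^2/2 + 6*x at the endpoints):
  F(1) − F(−1) = 2 − (-20) = 22.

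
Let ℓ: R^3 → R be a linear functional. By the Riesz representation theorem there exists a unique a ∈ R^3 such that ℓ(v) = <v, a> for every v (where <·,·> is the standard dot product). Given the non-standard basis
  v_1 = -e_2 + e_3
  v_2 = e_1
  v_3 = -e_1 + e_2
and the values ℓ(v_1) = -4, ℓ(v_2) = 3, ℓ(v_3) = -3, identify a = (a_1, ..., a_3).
a = (3, 0, -4)

Write a = (a_1, ..., a_3) in the standard basis. For each basis vector v_i, ℓ(v_i) = <v_i, a> is a linear equation in the a_j's. Collect the n equations into a matrix system V a = ℓ, where row i of V is v_i (expressed in the standard basis). Since V is invertible (lower-triangular with 1s on the diagonal, up to permutation), solve by back-substitution:
  V =
[[0, -1, 1],
 [1, 0, 0],
 [-1, 1, 0]]
  V a = (-4, 3, -3)
Solving gives a = (3, 0, -4).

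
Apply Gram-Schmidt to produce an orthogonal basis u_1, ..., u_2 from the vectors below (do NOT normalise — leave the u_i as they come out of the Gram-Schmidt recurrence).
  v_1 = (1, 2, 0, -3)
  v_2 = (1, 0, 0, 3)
Orthogonal basis:
  u_1 = (1, 2, 0, -3)
  u_2 = (11/7, 8/7, 0, 9/7)

Apply the Gram-Schmidt recurrence
  u_1 = v_1
  u_i = v_i − Σ_{j<i} ((v_i · u_j) / (u_j · u_j)) · u_j.

Step by step this gives:
  u_1 = (1, 2, 0, -3)
  u_2 = (11/7, 8/7, 0, 9/7)

Orthogonality check:
  u_2 · u_1 = 0 (should be 0)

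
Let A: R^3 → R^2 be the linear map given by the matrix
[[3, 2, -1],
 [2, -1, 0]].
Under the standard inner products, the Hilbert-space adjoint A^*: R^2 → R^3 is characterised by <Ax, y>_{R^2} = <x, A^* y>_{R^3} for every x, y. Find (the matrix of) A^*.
A^* = A^T =
[[3, 2],
 [2, -1],
 [-1, 0]]

For real matrices with standard dot products, the defining identity <Ax, y> = <x, A^* y> gives (Ax)^T y = x^T (A^*) y, i.e. x^T A^T y = x^T (A^*) y. Since this holds for all x, y, we must have A^* = A^T. Therefore
A^* =
[[3, 2],
 [2, -1],
 [-1, 0]].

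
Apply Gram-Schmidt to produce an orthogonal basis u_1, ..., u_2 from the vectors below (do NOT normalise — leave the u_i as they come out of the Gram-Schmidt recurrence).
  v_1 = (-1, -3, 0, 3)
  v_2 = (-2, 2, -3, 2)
Orthogonal basis:
  u_1 = (-1, -3, 0, 3)
  u_2 = (-36/19, 44/19, -3, 32/19)

Apply the Gram-Schmidt recurrence
  u_1 = v_1
  u_i = v_i − Σ_{j<i} ((v_i · u_j) / (u_j · u_j)) · u_j.

Step by step this gives:
  u_1 = (-1, -3, 0, 3)
  u_2 = (-36/19, 44/19, -3, 32/19)

Orthogonality check:
  u_2 · u_1 = 0 (should be 0)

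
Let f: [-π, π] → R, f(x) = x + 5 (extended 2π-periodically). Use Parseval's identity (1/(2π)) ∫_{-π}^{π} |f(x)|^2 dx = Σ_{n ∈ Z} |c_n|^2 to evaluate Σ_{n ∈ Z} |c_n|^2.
Σ |c_n|^2 = π^2/3 + 25

Expand and integrate term by term over [-π, π]:
  ∫ (x)^2 dx = 1·(2π^3/3); ∫ 2·1·(5)·x dx = 0 (odd integrand); ∫ 5^2 dx = 25·2π.
So (1/(2π)) ∫_{-π}^{π} (x + 5)^2 dx = 1π^2/3 + 25 = π^2/3 + 25.
Parseval ⇒ Σ |c_n|^2 = π^2/3 + 25.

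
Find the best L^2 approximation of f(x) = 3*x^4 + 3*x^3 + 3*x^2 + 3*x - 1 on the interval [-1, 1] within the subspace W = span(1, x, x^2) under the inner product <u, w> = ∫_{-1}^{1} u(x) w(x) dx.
g(x) = 39*x^2/7 + 24*x/5 - 44/35

The best approximation g ∈ W is the orthogonal projection of f onto W. Writing g = a_0 + a_1 x + a_2 x^2, the coefficients solve the normal equations G · a = b where
  G_{ij} = <φ_i, φ_j> and b_i = <f, φ_i>, with φ_0 = 1, φ_1 = x, φ_2 = x^2.
G =
  [2, 0, 2/3]
  [0, 2/3, 0]
  [2/3, 0, 2/5],
b = (6/5, 16/5, 146/105).
Solving gives a_0 = -44/35, a_1 = 24/5, a_2 = 39/7, so
  g(x) = 39*x^2/7 + 24*x/5 - 44/35.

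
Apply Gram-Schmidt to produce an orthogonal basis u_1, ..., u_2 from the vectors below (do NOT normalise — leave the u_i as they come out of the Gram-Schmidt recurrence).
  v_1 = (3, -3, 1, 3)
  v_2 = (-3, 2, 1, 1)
Orthogonal basis:
  u_1 = (3, -3, 1, 3)
  u_2 = (-51/28, 23/28, 39/28, 61/28)

Apply the Gram-Schmidt recurrence
  u_1 = v_1
  u_i = v_i − Σ_{j<i} ((v_i · u_j) / (u_j · u_j)) · u_j.

Step by step this gives:
  u_1 = (3, -3, 1, 3)
  u_2 = (-51/28, 23/28, 39/28, 61/28)

Orthogonality check:
  u_2 · u_1 = 0 (should be 0)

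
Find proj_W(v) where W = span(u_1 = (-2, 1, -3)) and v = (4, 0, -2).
proj_W(v) = (2/7, -1/7, 3/7)

Set up U = [u_1 | ... | u_1] ∈ R^(3×1). The projector onto W = col(U) is P = U (U^T U)^(-1) U^T.
Compute U^T U =
  [14],
and U^T v = (-2).
Solve U^T U · c = U^T v for the coefficients: c = (-1/7). The projection is proj_W(v) = U c.
Check: (v - proj_W(v)) · u_1 = 0  (should be 0).
Result: proj_W(v) = (2/7, -1/7, 3/7).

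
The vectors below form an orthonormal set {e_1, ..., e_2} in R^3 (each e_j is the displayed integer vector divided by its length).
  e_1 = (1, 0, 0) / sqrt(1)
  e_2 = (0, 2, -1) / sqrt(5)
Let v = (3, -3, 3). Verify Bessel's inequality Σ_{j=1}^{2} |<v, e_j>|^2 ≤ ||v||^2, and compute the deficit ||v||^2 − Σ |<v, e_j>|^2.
Σ |<v, e_j>|^2 = 126/5; ||v||^2 = 27; deficit = 9/5

Write each e_j = u_j / sqrt(<u_j, u_j>) where u_j is the displayed integer vector. Then <v, e_j> = <v, u_j> / sqrt(<u_j, u_j>), so |<v, e_j>|^2 = <v, u_j>^2 / <u_j, u_j>.
Coefficients: <v, e_1> = 3/sqrt(1), <v, e_2> = -9/sqrt(5).
Square and sum: Σ |<v, e_j>|^2 = 126/5.
Compute ||v||^2 = v·v = 27.
Deficit = 27 − 126/5 = 9/5 ≥ 0, confirming Bessel's inequality. (The deficit equals ||v − Σ <v,e_j> e_j||^2, the squared distance from v to span{e_j}.)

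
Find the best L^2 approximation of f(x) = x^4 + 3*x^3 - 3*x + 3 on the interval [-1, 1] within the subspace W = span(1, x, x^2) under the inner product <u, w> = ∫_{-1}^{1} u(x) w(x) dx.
g(x) = 6*x^2/7 - 6*x/5 + 102/35

The best approximation g ∈ W is the orthogonal projection of f onto W. Writing g = a_0 + a_1 x + a_2 x^2, the coefficients solve the normal equations G · a = b where
  G_{ij} = <φ_i, φ_j> and b_i = <f, φ_i>, with φ_0 = 1, φ_1 = x, φ_2 = x^2.
G =
  [2, 0, 2/3]
  [0, 2/3, 0]
  [2/3, 0, 2/5],
b = (32/5, -4/5, 16/7).
Solving gives a_0 = 102/35, a_1 = -6/5, a_2 = 6/7, so
  g(x) = 6*x^2/7 - 6*x/5 + 102/35.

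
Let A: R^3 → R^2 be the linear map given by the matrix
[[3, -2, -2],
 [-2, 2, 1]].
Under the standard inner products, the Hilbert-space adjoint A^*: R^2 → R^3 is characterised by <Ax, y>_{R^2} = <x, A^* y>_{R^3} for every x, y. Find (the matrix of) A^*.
A^* = A^T =
[[3, -2],
 [-2, 2],
 [-2, 1]]

For real matrices with standard dot products, the defining identity <Ax, y> = <x, A^* y> gives (Ax)^T y = x^T (A^*) y, i.e. x^T A^T y = x^T (A^*) y. Since this holds for all x, y, we must have A^* = A^T. Therefore
A^* =
[[3, -2],
 [-2, 2],
 [-2, 1]].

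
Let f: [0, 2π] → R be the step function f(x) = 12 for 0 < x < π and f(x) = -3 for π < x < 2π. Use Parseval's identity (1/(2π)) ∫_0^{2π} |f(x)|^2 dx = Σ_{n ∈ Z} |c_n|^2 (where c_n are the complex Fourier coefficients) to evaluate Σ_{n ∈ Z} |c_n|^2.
Σ |c_n|^2 = 153/2

Parseval equates the L^2 energy of f (normalised by 1/(2π)) with the ℓ^2 sum of its Fourier coefficients: (1/(2π)) ∫_0^{2π} |f|^2 = Σ |c_n|^2.
Compute the left side: (1/(2π)) [∫_0^π 12^2 dx + ∫_π^{2π} (-3)^2 dx] = (1/(2π)) · (144π + 9π) = (144 + 9)/2 = 153/2.
So Σ_{n ∈ Z} |c_n|^2 = 153/2.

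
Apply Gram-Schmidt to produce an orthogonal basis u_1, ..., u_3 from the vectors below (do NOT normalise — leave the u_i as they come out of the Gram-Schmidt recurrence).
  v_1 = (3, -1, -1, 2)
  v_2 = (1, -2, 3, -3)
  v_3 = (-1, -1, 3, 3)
Orthogonal basis:
  u_1 = (3, -1, -1, 2)
  u_2 = (9/5, -34/15, 41/15, -37/15)
  u_3 = (-429/329, -264/329, 957/329, 990/329)

Apply the Gram-Schmidt recurrence
  u_1 = v_1
  u_i = v_i − Σ_{j<i} ((v_i · u_j) / (u_j · u_j)) · u_j.

Step by step this gives:
  u_1 = (3, -1, -1, 2)
  u_2 = (9/5, -34/15, 41/15, -37/15)
  u_3 = (-429/329, -264/329, 957/329, 990/329)

Orthogonality check:
  u_2 · u_1 = 0 (should be 0)
  u_3 · u_1 = 0 (should be 0)
  u_3 · u_2 = 0 (should be 0)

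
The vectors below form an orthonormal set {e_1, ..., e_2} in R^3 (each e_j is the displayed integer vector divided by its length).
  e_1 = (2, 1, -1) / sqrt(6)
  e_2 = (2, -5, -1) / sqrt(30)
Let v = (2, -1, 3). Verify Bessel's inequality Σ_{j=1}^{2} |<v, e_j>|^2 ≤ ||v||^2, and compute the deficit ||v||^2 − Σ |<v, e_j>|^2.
Σ |<v, e_j>|^2 = 6/5; ||v||^2 = 14; deficit = 64/5

Write each e_j = u_j / sqrt(<u_j, u_j>) where u_j is the displayed integer vector. Then <v, e_j> = <v, u_j> / sqrt(<u_j, u_j>), so |<v, e_j>|^2 = <v, u_j>^2 / <u_j, u_j>.
Coefficients: <v, e_1> = 0/sqrt(6), <v, e_2> = 6/sqrt(30).
Square and sum: Σ |<v, e_j>|^2 = 6/5.
Compute ||v||^2 = v·v = 14.
Deficit = 14 − 6/5 = 64/5 ≥ 0, confirming Bessel's inequality. (The deficit equals ||v − Σ <v,e_j> e_j||^2, the squared distance from v to span{e_j}.)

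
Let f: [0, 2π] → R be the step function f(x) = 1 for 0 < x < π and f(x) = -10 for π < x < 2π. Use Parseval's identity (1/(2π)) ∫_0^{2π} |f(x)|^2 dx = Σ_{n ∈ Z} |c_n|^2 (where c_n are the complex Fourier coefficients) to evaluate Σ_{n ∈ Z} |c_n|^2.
Σ |c_n|^2 = 101/2

Parseval equates the L^2 energy of f (normalised by 1/(2π)) with the ℓ^2 sum of its Fourier coefficients: (1/(2π)) ∫_0^{2π} |f|^2 = Σ |c_n|^2.
Compute the left side: (1/(2π)) [∫_0^π 1^2 dx + ∫_π^{2π} (-10)^2 dx] = (1/(2π)) · (1π + 100π) = (1 + 100)/2 = 101/2.
So Σ_{n ∈ Z} |c_n|^2 = 101/2.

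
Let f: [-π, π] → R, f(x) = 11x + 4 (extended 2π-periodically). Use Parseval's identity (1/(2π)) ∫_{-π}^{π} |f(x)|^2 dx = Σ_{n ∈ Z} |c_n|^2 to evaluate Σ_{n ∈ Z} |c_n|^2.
Σ |c_n|^2 = 121π^2/3 + 16

Expand and integrate term by term over [-π, π]:
  ∫ (11x)^2 dx = 121·(2π^3/3); ∫ 2·11·(4)·x dx = 0 (odd integrand); ∫ 4^2 dx = 16·2π.
So (1/(2π)) ∫_{-π}^{π} (11x + 4)^2 dx = 121π^2/3 + 16 = 121π^2/3 + 16.
Parseval ⇒ Σ |c_n|^2 = 121π^2/3 + 16.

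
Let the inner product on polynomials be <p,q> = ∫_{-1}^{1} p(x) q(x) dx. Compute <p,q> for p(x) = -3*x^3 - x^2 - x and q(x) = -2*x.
<p,q> = 56/15

Expand the product: p(x)·q(x) = 6*x^4 + 2*x^3 + 2*x^2.
∫_{-1}^{1} of each monomial x^k gives [2/(k+1) if k even, 0 if k odd]. Integrating term-by-term (or equivalently evaluating the antiderivative F(x) = 6*x^5/5 + x^4/2 + 2*x^3/3 at the endpoints):
  F(1) − F(−1) = 71/30 − (-41/30) = 56/15.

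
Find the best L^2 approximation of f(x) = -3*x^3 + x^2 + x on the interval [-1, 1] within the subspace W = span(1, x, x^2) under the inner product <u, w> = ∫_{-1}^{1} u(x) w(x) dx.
g(x) = x^2 - 4*x/5

The best approximation g ∈ W is the orthogonal projection of f onto W. Writing g = a_0 + a_1 x + a_2 x^2, the coefficients solve the normal equations G · a = b where
  G_{ij} = <φ_i, φ_j> and b_i = <f, φ_i>, with φ_0 = 1, φ_1 = x, φ_2 = x^2.
G =
  [2, 0, 2/3]
  [0, 2/3, 0]
  [2/3, 0, 2/5],
b = (2/3, -8/15, 2/5).
Solving gives a_0 = 0, a_1 = -4/5, a_2 = 1, so
  g(x) = x^2 - 4*x/5.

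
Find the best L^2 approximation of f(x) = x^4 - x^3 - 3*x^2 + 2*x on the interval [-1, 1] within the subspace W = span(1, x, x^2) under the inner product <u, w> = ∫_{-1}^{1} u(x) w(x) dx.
g(x) = -15*x^2/7 + 7*x/5 - 3/35

The best approximation g ∈ W is the orthogonal projection of f onto W. Writing g = a_0 + a_1 x + a_2 x^2, the coefficients solve the normal equations G · a = b where
  G_{ij} = <φ_i, φ_j> and b_i = <f, φ_i>, with φ_0 = 1, φ_1 = x, φ_2 = x^2.
G =
  [2, 0, 2/3]
  [0, 2/3, 0]
  [2/3, 0, 2/5],
b = (-8/5, 14/15, -32/35).
Solving gives a_0 = -3/35, a_1 = 7/5, a_2 = -15/7, so
  g(x) = -15*x^2/7 + 7*x/5 - 3/35.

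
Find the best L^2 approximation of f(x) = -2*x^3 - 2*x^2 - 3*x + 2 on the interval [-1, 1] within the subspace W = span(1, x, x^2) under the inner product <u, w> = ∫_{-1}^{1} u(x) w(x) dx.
g(x) = -2*x^2 - 21*x/5 + 2

The best approximation g ∈ W is the orthogonal projection of f onto W. Writing g = a_0 + a_1 x + a_2 x^2, the coefficients solve the normal equations G · a = b where
  G_{ij} = <φ_i, φ_j> and b_i = <f, φ_i>, with φ_0 = 1, φ_1 = x, φ_2 = x^2.
G =
  [2, 0, 2/3]
  [0, 2/3, 0]
  [2/3, 0, 2/5],
b = (8/3, -14/5, 8/15).
Solving gives a_0 = 2, a_1 = -21/5, a_2 = -2, so
  g(x) = -2*x^2 - 21*x/5 + 2.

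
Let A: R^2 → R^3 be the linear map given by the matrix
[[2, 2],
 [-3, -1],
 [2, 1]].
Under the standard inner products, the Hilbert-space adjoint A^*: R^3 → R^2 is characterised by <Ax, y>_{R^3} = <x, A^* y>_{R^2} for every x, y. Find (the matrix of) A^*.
A^* = A^T =
[[2, -3, 2],
 [2, -1, 1]]

For real matrices with standard dot products, the defining identity <Ax, y> = <x, A^* y> gives (Ax)^T y = x^T (A^*) y, i.e. x^T A^T y = x^T (A^*) y. Since this holds for all x, y, we must have A^* = A^T. Therefore
A^* =
[[2, -3, 2],
 [2, -1, 1]].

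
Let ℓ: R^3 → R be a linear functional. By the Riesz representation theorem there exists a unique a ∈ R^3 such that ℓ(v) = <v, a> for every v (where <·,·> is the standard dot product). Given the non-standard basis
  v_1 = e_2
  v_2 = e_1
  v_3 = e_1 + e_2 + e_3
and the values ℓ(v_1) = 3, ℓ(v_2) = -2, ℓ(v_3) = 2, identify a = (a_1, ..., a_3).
a = (-2, 3, 1)

Write a = (a_1, ..., a_3) in the standard basis. For each basis vector v_i, ℓ(v_i) = <v_i, a> is a linear equation in the a_j's. Collect the n equations into a matrix system V a = ℓ, where row i of V is v_i (expressed in the standard basis). Since V is invertible (lower-triangular with 1s on the diagonal, up to permutation), solve by back-substitution:
  V =
[[0, 1, 0],
 [1, 0, 0],
 [1, 1, 1]]
  V a = (3, -2, 2)
Solving gives a = (-2, 3, 1).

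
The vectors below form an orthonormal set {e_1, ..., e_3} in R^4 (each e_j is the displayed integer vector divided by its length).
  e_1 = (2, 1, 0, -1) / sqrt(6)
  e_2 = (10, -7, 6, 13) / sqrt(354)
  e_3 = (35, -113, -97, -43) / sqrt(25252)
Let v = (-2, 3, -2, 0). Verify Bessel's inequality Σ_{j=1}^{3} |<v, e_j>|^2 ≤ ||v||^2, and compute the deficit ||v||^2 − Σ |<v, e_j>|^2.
Σ |<v, e_j>|^2 = 4251/428; ||v||^2 = 17; deficit = 3025/428

Write each e_j = u_j / sqrt(<u_j, u_j>) where u_j is the displayed integer vector. Then <v, e_j> = <v, u_j> / sqrt(<u_j, u_j>), so |<v, e_j>|^2 = <v, u_j>^2 / <u_j, u_j>.
Coefficients: <v, e_1> = -1/sqrt(6), <v, e_2> = -53/sqrt(354), <v, e_3> = -215/sqrt(25252).
Square and sum: Σ |<v, e_j>|^2 = 4251/428.
Compute ||v||^2 = v·v = 17.
Deficit = 17 − 4251/428 = 3025/428 ≥ 0, confirming Bessel's inequality. (The deficit equals ||v − Σ <v,e_j> e_j||^2, the squared distance from v to span{e_j}.)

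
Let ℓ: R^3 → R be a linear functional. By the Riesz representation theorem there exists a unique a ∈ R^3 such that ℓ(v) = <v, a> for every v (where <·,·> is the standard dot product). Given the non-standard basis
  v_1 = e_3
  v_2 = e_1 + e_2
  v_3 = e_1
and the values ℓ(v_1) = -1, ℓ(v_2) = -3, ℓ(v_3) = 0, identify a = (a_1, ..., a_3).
a = (0, -3, -1)

Write a = (a_1, ..., a_3) in the standard basis. For each basis vector v_i, ℓ(v_i) = <v_i, a> is a linear equation in the a_j's. Collect the n equations into a matrix system V a = ℓ, where row i of V is v_i (expressed in the standard basis). Since V is invertible (lower-triangular with 1s on the diagonal, up to permutation), solve by back-substitution:
  V =
[[0, 0, 1],
 [1, 1, 0],
 [1, 0, 0]]
  V a = (-1, -3, 0)
Solving gives a = (0, -3, -1).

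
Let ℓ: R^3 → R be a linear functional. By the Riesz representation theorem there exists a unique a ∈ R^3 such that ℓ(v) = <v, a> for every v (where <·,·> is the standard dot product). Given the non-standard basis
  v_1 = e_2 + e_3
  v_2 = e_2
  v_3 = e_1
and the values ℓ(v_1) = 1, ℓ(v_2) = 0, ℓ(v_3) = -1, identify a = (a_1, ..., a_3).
a = (-1, 0, 1)

Write a = (a_1, ..., a_3) in the standard basis. For each basis vector v_i, ℓ(v_i) = <v_i, a> is a linear equation in the a_j's. Collect the n equations into a matrix system V a = ℓ, where row i of V is v_i (expressed in the standard basis). Since V is invertible (lower-triangular with 1s on the diagonal, up to permutation), solve by back-substitution:
  V =
[[0, 1, 1],
 [0, 1, 0],
 [1, 0, 0]]
  V a = (1, 0, -1)
Solving gives a = (-1, 0, 1).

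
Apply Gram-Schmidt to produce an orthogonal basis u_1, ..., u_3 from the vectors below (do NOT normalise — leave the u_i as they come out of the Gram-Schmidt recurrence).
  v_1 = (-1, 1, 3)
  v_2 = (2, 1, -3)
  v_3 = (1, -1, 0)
Orthogonal basis:
  u_1 = (-1, 1, 3)
  u_2 = (12/11, 21/11, -3/11)
  u_3 = (1, -1/2, 1/2)

Apply the Gram-Schmidt recurrence
  u_1 = v_1
  u_i = v_i − Σ_{j<i} ((v_i · u_j) / (u_j · u_j)) · u_j.

Step by step this gives:
  u_1 = (-1, 1, 3)
  u_2 = (12/11, 21/11, -3/11)
  u_3 = (1, -1/2, 1/2)

Orthogonality check:
  u_2 · u_1 = 0 (should be 0)
  u_3 · u_1 = 0 (should be 0)
  u_3 · u_2 = 0 (should be 0)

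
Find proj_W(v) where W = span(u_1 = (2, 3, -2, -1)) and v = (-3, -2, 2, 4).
proj_W(v) = (-20/9, -10/3, 20/9, 10/9)

Set up U = [u_1 | ... | u_1] ∈ R^(4×1). The projector onto W = col(U) is P = U (U^T U)^(-1) U^T.
Compute U^T U =
  [18],
and U^T v = (-20).
Solve U^T U · c = U^T v for the coefficients: c = (-10/9). The projection is proj_W(v) = U c.
Check: (v - proj_W(v)) · u_1 = 0  (should be 0).
Result: proj_W(v) = (-20/9, -10/3, 20/9, 10/9).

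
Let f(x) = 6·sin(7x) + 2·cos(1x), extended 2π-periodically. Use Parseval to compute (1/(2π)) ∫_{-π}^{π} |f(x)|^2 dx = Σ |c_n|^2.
Σ |c_n|^2 = 20

Expand |f|^2 and use orthogonality of {sin(nx), cos(mx)} on [-π, π]:
  ∫_{-π}^{π} sin(nx)^2 dx = π, ∫ cos(mx)^2 dx = π, and cross terms integrate to 0.
So ∫_{-π}^{π} f(x)^2 dx = 6^2 · π + 2^2 · π = (36 + 4)π.
Divide by 2π: (36 + 4)/2 = 20.
By Parseval, this equals Σ |c_n|^2.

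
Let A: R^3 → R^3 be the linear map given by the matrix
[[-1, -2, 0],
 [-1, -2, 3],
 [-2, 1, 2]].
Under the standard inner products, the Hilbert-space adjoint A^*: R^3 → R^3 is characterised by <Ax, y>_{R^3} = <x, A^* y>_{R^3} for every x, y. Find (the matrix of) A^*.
A^* = A^T =
[[-1, -1, -2],
 [-2, -2, 1],
 [0, 3, 2]]

For real matrices with standard dot products, the defining identity <Ax, y> = <x, A^* y> gives (Ax)^T y = x^T (A^*) y, i.e. x^T A^T y = x^T (A^*) y. Since this holds for all x, y, we must have A^* = A^T. Therefore
A^* =
[[-1, -1, -2],
 [-2, -2, 1],
 [0, 3, 2]].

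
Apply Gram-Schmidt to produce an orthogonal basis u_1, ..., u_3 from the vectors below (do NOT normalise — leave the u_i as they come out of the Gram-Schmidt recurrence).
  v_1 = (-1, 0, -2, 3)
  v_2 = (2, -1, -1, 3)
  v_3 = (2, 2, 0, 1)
Orthogonal basis:
  u_1 = (-1, 0, -2, 3)
  u_2 = (37/14, -1, 2/7, 15/14)
  u_3 = (106/129, 319/129, 1/129, 12/43)

Apply the Gram-Schmidt recurrence
  u_1 = v_1
  u_i = v_i − Σ_{j<i} ((v_i · u_j) / (u_j · u_j)) · u_j.

Step by step this gives:
  u_1 = (-1, 0, -2, 3)
  u_2 = (37/14, -1, 2/7, 15/14)
  u_3 = (106/129, 319/129, 1/129, 12/43)

Orthogonality check:
  u_2 · u_1 = 0 (should be 0)
  u_3 · u_1 = 0 (should be 0)
  u_3 · u_2 = 0 (should be 0)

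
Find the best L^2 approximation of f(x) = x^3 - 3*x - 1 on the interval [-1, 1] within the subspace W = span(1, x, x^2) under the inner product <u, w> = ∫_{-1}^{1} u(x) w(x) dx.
g(x) = -12*x/5 - 1

The best approximation g ∈ W is the orthogonal projection of f onto W. Writing g = a_0 + a_1 x + a_2 x^2, the coefficients solve the normal equations G · a = b where
  G_{ij} = <φ_i, φ_j> and b_i = <f, φ_i>, with φ_0 = 1, φ_1 = x, φ_2 = x^2.
G =
  [2, 0, 2/3]
  [0, 2/3, 0]
  [2/3, 0, 2/5],
b = (-2, -8/5, -2/3).
Solving gives a_0 = -1, a_1 = -12/5, a_2 = 0, so
  g(x) = -12*x/5 - 1.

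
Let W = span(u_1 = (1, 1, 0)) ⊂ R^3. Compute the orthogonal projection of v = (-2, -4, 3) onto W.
proj_W(v) = (-3, -3, 0)

Set up U = [u_1 | ... | u_1] ∈ R^(3×1). The projector onto W = col(U) is P = U (U^T U)^(-1) U^T.
Compute U^T U =
  [2],
and U^T v = (-6).
Solve U^T U · c = U^T v for the coefficients: c = (-3). The projection is proj_W(v) = U c.
Check: (v - proj_W(v)) · u_1 = 0  (should be 0).
Result: proj_W(v) = (-3, -3, 0).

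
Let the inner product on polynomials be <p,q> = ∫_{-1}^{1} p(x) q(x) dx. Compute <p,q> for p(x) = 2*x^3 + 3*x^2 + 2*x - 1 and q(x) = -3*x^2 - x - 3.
<p,q> = -56/15

Expand the product: p(x)·q(x) = -6*x^5 - 11*x^4 - 15*x^3 - 8*x^2 - 5*x + 3.
∫_{-1}^{1} of each monomial x^k gives [2/(k+1) if k even, 0 if k odd]. Integrating term-by-term (or equivalently evaluating the antiderivative F(x) = -x^6 - 11*x^5/5 - 15*x^4/4 - 8*x^3/3 - 5*x^2/2 + 3*x at the endpoints):
  F(1) − F(−1) = -547/60 − (-323/60) = -56/15.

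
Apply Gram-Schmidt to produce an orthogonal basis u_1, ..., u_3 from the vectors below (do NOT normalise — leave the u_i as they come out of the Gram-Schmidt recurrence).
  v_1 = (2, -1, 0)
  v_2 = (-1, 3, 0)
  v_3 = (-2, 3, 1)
Orthogonal basis:
  u_1 = (2, -1, 0)
  u_2 = (1, 2, 0)
  u_3 = (0, 0, 1)

Apply the Gram-Schmidt recurrence
  u_1 = v_1
  u_i = v_i − Σ_{j<i} ((v_i · u_j) / (u_j · u_j)) · u_j.

Step by step this gives:
  u_1 = (2, -1, 0)
  u_2 = (1, 2, 0)
  u_3 = (0, 0, 1)

Orthogonality check:
  u_2 · u_1 = 0 (should be 0)
  u_3 · u_1 = 0 (should be 0)
  u_3 · u_2 = 0 (should be 0)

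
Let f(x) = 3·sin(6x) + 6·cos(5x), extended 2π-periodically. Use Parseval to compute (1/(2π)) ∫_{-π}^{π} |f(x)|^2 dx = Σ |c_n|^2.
Σ |c_n|^2 = 45/2

Expand |f|^2 and use orthogonality of {sin(nx), cos(mx)} on [-π, π]:
  ∫_{-π}^{π} sin(nx)^2 dx = π, ∫ cos(mx)^2 dx = π, and cross terms integrate to 0.
So ∫_{-π}^{π} f(x)^2 dx = 3^2 · π + 6^2 · π = (9 + 36)π.
Divide by 2π: (9 + 36)/2 = 45/2.
By Parseval, this equals Σ |c_n|^2.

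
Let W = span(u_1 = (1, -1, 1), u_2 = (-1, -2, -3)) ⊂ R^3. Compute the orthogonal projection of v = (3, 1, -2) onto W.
proj_W(v) = (-1/38, -4/19, -7/38)

Set up U = [u_1 | ... | u_2] ∈ R^(3×2). The projector onto W = col(U) is P = U (U^T U)^(-1) U^T.
Compute U^T U =
  [3, -2]
  [-2, 14],
and U^T v = (0, 1).
Solve U^T U · c = U^T v for the coefficients: c = (1/19, 3/38). The projection is proj_W(v) = U c.
Check: (v - proj_W(v)) · u_1 = 0  (should be 0).
Check: (v - proj_W(v)) · u_2 = 0  (should be 0).
Result: proj_W(v) = (-1/38, -4/19, -7/38).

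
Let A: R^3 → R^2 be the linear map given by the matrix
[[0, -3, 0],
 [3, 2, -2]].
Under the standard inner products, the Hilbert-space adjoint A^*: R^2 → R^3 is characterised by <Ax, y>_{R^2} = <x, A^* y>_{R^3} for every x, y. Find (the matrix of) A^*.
A^* = A^T =
[[0, 3],
 [-3, 2],
 [0, -2]]

For real matrices with standard dot products, the defining identity <Ax, y> = <x, A^* y> gives (Ax)^T y = x^T (A^*) y, i.e. x^T A^T y = x^T (A^*) y. Since this holds for all x, y, we must have A^* = A^T. Therefore
A^* =
[[0, 3],
 [-3, 2],
 [0, -2]].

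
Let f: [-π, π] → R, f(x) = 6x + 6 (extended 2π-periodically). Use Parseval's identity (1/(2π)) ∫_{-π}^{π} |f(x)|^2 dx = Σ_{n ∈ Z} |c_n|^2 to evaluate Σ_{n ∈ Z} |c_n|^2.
Σ |c_n|^2 = 12π^2 + 36

Expand and integrate term by term over [-π, π]:
  ∫ (6x)^2 dx = 36·(2π^3/3); ∫ 2·6·(6)·x dx = 0 (odd integrand); ∫ 6^2 dx = 36·2π.
So (1/(2π)) ∫_{-π}^{π} (6x + 6)^2 dx = 36π^2/3 + 36 = 12π^2 + 36.
Parseval ⇒ Σ |c_n|^2 = 12π^2 + 36.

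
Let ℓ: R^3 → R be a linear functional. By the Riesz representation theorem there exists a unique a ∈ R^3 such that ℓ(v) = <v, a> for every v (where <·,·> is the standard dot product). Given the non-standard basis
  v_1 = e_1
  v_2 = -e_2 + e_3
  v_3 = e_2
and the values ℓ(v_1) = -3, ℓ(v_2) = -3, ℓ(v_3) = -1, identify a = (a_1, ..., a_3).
a = (-3, -1, -4)

Write a = (a_1, ..., a_3) in the standard basis. For each basis vector v_i, ℓ(v_i) = <v_i, a> is a linear equation in the a_j's. Collect the n equations into a matrix system V a = ℓ, where row i of V is v_i (expressed in the standard basis). Since V is invertible (lower-triangular with 1s on the diagonal, up to permutation), solve by back-substitution:
  V =
[[1, 0, 0],
 [0, -1, 1],
 [0, 1, 0]]
  V a = (-3, -3, -1)
Solving gives a = (-3, -1, -4).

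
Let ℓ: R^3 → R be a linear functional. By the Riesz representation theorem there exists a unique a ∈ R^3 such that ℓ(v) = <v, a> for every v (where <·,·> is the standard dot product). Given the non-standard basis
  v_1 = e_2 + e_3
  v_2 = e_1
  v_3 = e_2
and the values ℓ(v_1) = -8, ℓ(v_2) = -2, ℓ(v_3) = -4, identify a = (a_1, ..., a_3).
a = (-2, -4, -4)

Write a = (a_1, ..., a_3) in the standard basis. For each basis vector v_i, ℓ(v_i) = <v_i, a> is a linear equation in the a_j's. Collect the n equations into a matrix system V a = ℓ, where row i of V is v_i (expressed in the standard basis). Since V is invertible (lower-triangular with 1s on the diagonal, up to permutation), solve by back-substitution:
  V =
[[0, 1, 1],
 [1, 0, 0],
 [0, 1, 0]]
  V a = (-8, -2, -4)
Solving gives a = (-2, -4, -4).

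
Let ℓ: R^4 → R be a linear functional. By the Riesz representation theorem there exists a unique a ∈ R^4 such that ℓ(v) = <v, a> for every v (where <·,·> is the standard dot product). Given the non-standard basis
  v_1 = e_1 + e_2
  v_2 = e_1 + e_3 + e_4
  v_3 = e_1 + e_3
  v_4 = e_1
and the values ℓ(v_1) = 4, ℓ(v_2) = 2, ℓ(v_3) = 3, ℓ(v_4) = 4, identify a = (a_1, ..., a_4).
a = (4, 0, -1, -1)

Write a = (a_1, ..., a_4) in the standard basis. For each basis vector v_i, ℓ(v_i) = <v_i, a> is a linear equation in the a_j's. Collect the n equations into a matrix system V a = ℓ, where row i of V is v_i (expressed in the standard basis). Since V is invertible (lower-triangular with 1s on the diagonal, up to permutation), solve by back-substitution:
  V =
[[1, 1, 0, 0],
 [1, 0, 1, 1],
 [1, 0, 1, 0],
 [1, 0, 0, 0]]
  V a = (4, 2, 3, 4)
Solving gives a = (4, 0, -1, -1).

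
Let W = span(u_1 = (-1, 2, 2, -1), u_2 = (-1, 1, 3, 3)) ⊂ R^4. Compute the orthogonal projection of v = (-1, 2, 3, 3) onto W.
proj_W(v) = (-49/41, 115/82, 277/82, 113/41)

Set up U = [u_1 | ... | u_2] ∈ R^(4×2). The projector onto W = col(U) is P = U (U^T U)^(-1) U^T.
Compute U^T U =
  [10, 6]
  [6, 20],
and U^T v = (8, 21).
Solve U^T U · c = U^T v for the coefficients: c = (17/82, 81/82). The projection is proj_W(v) = U c.
Check: (v - proj_W(v)) · u_1 = 0  (should be 0).
Check: (v - proj_W(v)) · u_2 = 0  (should be 0).
Result: proj_W(v) = (-49/41, 115/82, 277/82, 113/41).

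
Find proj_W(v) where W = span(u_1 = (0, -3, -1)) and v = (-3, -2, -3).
proj_W(v) = (0, -27/10, -9/10)

Set up U = [u_1 | ... | u_1] ∈ R^(3×1). The projector onto W = col(U) is P = U (U^T U)^(-1) U^T.
Compute U^T U =
  [10],
and U^T v = (9).
Solve U^T U · c = U^T v for the coefficients: c = (9/10). The projection is proj_W(v) = U c.
Check: (v - proj_W(v)) · u_1 = 0  (should be 0).
Result: proj_W(v) = (0, -27/10, -9/10).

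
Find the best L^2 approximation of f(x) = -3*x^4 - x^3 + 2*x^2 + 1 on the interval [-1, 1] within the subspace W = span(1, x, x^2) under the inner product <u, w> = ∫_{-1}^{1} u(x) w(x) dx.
g(x) = -4*x^2/7 - 3*x/5 + 44/35

The best approximation g ∈ W is the orthogonal projection of f onto W. Writing g = a_0 + a_1 x + a_2 x^2, the coefficients solve the normal equations G · a = b where
  G_{ij} = <φ_i, φ_j> and b_i = <f, φ_i>, with φ_0 = 1, φ_1 = x, φ_2 = x^2.
G =
  [2, 0, 2/3]
  [0, 2/3, 0]
  [2/3, 0, 2/5],
b = (32/15, -2/5, 64/105).
Solving gives a_0 = 44/35, a_1 = -3/5, a_2 = -4/7, so
  g(x) = -4*x^2/7 - 3*x/5 + 44/35.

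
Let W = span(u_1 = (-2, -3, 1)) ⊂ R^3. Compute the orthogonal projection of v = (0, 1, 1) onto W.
proj_W(v) = (2/7, 3/7, -1/7)

Set up U = [u_1 | ... | u_1] ∈ R^(3×1). The projector onto W = col(U) is P = U (U^T U)^(-1) U^T.
Compute U^T U =
  [14],
and U^T v = (-2).
Solve U^T U · c = U^T v for the coefficients: c = (-1/7). The projection is proj_W(v) = U c.
Check: (v - proj_W(v)) · u_1 = 0  (should be 0).
Result: proj_W(v) = (2/7, 3/7, -1/7).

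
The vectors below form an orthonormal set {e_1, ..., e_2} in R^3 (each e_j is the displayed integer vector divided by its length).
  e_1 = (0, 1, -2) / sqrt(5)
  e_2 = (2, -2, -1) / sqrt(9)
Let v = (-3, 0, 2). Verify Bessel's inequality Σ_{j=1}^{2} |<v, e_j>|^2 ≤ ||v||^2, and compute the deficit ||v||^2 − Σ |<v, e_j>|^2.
Σ |<v, e_j>|^2 = 464/45; ||v||^2 = 13; deficit = 121/45

Write each e_j = u_j / sqrt(<u_j, u_j>) where u_j is the displayed integer vector. Then <v, e_j> = <v, u_j> / sqrt(<u_j, u_j>), so |<v, e_j>|^2 = <v, u_j>^2 / <u_j, u_j>.
Coefficients: <v, e_1> = -4/sqrt(5), <v, e_2> = -8/sqrt(9).
Square and sum: Σ |<v, e_j>|^2 = 464/45.
Compute ||v||^2 = v·v = 13.
Deficit = 13 − 464/45 = 121/45 ≥ 0, confirming Bessel's inequality. (The deficit equals ||v − Σ <v,e_j> e_j||^2, the squared distance from v to span{e_j}.)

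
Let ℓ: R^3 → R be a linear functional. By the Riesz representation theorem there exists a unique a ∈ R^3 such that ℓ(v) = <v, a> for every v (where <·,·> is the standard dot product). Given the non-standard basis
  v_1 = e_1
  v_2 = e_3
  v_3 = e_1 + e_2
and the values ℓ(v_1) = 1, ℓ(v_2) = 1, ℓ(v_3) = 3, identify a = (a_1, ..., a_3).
a = (1, 2, 1)

Write a = (a_1, ..., a_3) in the standard basis. For each basis vector v_i, ℓ(v_i) = <v_i, a> is a linear equation in the a_j's. Collect the n equations into a matrix system V a = ℓ, where row i of V is v_i (expressed in the standard basis). Since V is invertible (lower-triangular with 1s on the diagonal, up to permutation), solve by back-substitution:
  V =
[[1, 0, 0],
 [0, 0, 1],
 [1, 1, 0]]
  V a = (1, 1, 3)
Solving gives a = (1, 2, 1).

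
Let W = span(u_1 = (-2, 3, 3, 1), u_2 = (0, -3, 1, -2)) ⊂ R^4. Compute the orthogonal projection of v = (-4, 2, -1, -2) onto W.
proj_W(v) = (-34/43, 99/86, 103/86, 16/43)

Set up U = [u_1 | ... | u_2] ∈ R^(4×2). The projector onto W = col(U) is P = U (U^T U)^(-1) U^T.
Compute U^T U =
  [23, -8]
  [-8, 14],
and U^T v = (9, -3).
Solve U^T U · c = U^T v for the coefficients: c = (17/43, 1/86). The projection is proj_W(v) = U c.
Check: (v - proj_W(v)) · u_1 = 0  (should be 0).
Check: (v - proj_W(v)) · u_2 = 0  (should be 0).
Result: proj_W(v) = (-34/43, 99/86, 103/86, 16/43).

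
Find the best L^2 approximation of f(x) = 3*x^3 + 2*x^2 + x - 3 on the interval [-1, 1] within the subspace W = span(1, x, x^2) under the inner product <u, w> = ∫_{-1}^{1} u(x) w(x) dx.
g(x) = 2*x^2 + 14*x/5 - 3

The best approximation g ∈ W is the orthogonal projection of f onto W. Writing g = a_0 + a_1 x + a_2 x^2, the coefficients solve the normal equations G · a = b where
  G_{ij} = <φ_i, φ_j> and b_i = <f, φ_i>, with φ_0 = 1, φ_1 = x, φ_2 = x^2.
G =
  [2, 0, 2/3]
  [0, 2/3, 0]
  [2/3, 0, 2/5],
b = (-14/3, 28/15, -6/5).
Solving gives a_0 = -3, a_1 = 14/5, a_2 = 2, so
  g(x) = 2*x^2 + 14*x/5 - 3.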